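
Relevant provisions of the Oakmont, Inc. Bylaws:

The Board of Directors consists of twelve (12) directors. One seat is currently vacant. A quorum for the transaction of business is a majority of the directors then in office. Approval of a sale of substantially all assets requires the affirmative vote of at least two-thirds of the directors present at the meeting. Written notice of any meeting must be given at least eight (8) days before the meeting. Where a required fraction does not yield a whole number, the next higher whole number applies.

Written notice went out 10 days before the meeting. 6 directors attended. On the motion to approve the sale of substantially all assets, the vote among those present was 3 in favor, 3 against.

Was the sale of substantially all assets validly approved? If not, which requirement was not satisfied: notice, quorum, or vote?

Invalid — vote requirement not satisfied.

Notice: 10 days given; 8 required (10 ≥ 8). Satisfied.
Quorum: 6 present; quorum is 6. Satisfied.
Vote: the sale of substantially all assets requires two-thirds of the directors present (6). 2/3 of 6 = 4, so 4 affirmative votes are needed; 3 voted in favor. Not satisfied.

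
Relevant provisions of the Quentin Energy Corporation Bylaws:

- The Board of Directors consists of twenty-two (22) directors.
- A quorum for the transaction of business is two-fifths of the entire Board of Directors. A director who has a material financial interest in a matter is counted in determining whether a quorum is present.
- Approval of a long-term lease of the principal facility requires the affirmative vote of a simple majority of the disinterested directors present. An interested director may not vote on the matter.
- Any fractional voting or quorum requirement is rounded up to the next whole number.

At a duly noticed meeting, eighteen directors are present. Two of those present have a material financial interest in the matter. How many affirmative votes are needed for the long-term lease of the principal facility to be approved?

9

The long-term lease of the principal facility requires a majority of the disinterested directors present (18 − 2 = 16).
A majority of 16 is 9.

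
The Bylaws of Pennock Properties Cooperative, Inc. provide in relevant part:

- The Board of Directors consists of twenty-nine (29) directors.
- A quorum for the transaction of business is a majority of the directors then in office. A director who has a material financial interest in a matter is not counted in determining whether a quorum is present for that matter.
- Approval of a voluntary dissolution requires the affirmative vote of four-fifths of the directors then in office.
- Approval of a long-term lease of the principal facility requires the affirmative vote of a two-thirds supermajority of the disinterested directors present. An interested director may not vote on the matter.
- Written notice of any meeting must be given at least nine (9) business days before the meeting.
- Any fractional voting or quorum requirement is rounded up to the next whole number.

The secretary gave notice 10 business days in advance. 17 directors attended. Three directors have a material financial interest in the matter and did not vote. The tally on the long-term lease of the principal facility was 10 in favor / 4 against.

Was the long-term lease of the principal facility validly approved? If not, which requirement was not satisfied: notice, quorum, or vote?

Invalid — quorum requirement not satisfied.

Notice: 10 business days given; 9 required (10 ≥ 9). Satisfied.
Quorum: 17 present, but the 3 interested directors do not count, leaving 14. Quorum is 15. Not satisfied.
Vote: the long-term lease of the principal facility requires two-thirds of the disinterested directors present (17 − 3 = 14). 2/3 of 14 = 9.33, rounded up to 10, so 10 affirmative votes are needed; 10 voted in favor. Satisfied. (Moot — without a quorum no business can be validly transacted.)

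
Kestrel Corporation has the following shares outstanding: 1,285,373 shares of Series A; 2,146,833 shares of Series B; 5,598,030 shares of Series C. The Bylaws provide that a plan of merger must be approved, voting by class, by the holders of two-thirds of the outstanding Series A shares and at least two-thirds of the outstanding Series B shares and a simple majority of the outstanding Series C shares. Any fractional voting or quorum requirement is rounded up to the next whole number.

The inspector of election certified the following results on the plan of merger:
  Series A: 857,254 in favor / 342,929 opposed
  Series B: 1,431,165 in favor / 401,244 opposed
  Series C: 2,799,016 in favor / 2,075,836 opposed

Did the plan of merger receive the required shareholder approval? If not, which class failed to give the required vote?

Not approved — the Series B shares did not give the required vote.

Series A: 2/3 of 1285373 = 856915.33, rounded up to 856916; 856,916 required, 857,254 in favor — approved.
Series B: 2/3 of 2146833 = 1431222; 1,431,222 required, 1,431,165 in favor — not approved.
Series C: a majority of 5598030 is 2799016; 2,799,016 required, 2,799,016 in favor — approved.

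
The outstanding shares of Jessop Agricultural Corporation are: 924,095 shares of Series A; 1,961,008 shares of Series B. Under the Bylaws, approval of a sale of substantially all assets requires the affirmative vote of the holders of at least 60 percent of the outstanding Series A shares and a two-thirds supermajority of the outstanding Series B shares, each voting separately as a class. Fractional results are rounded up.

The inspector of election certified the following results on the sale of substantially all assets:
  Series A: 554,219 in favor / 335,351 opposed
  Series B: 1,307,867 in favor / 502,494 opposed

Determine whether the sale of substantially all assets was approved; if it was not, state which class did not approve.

Not approved — the Series A shares did not give the required vote.

Series A: 3/5 of 924095 = 554457; 554,457 required, 554,219 in favor — not approved.
Series B: 2/3 of 1961008 = 1307338.67, rounded up to 1307339; 1,307,339 required, 1,307,867 in favor — approved.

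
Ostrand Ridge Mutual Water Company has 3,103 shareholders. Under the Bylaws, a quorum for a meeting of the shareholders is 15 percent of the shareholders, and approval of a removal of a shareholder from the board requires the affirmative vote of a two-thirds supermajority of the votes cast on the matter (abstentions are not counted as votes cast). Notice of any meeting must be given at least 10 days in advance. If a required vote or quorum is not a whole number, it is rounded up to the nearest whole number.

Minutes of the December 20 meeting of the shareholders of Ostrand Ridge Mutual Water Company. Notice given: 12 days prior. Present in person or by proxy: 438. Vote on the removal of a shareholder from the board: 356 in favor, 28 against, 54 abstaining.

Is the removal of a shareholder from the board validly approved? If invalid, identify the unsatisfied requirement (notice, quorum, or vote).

Notice: 12 days given; 10 required. Satisfied.
Quorum: 15% of 3,103 = 465.45, rounded up to 466; 438 present. Not satisfied.
Vote: requires two-thirds of the votes cast (438 − 54 abstaining = 384); 2/3 of 384 = 256, so 256 needed; 356 in favor. Satisfied.

Invalid — quorum requirement not satisfied.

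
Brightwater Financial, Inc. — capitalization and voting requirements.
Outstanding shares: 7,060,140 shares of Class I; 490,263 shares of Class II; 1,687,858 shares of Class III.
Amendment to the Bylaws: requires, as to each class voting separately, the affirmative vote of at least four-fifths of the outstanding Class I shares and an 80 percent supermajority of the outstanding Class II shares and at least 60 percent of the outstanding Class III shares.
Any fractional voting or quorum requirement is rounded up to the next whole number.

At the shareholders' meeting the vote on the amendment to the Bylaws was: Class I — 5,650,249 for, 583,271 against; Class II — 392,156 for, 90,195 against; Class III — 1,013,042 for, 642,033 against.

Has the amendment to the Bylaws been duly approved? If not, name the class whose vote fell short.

Class I: 4/5 of 7060140 = 5648112; 5,648,112 required, 5,650,249 in favor — approved.
Class II: 4/5 of 490263 = 392210.40, rounded up to 392211; 392,211 required, 392,156 in favor — not approved.
Class III: 3/5 of 1687858 = 1012714.80, rounded up to 1012715; 1,012,715 required, 1,013,042 in favor — approved.

Not approved — the Class II shares did not give the required vote.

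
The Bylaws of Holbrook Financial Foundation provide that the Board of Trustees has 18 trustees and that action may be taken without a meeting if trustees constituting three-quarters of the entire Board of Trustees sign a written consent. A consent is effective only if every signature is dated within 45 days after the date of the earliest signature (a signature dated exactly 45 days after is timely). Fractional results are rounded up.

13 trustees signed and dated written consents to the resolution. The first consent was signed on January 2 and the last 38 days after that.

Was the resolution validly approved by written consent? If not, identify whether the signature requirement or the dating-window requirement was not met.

Signatures required: three-quarters of 18 — 3/4 of 18 = 13.50, rounded up to 14, so 14 needed; 13 signed. Insufficient.
Dating window: the latest signature is 38 days after the earliest; the limit is 45 days. Within the window.

Not effective — insufficient signatures.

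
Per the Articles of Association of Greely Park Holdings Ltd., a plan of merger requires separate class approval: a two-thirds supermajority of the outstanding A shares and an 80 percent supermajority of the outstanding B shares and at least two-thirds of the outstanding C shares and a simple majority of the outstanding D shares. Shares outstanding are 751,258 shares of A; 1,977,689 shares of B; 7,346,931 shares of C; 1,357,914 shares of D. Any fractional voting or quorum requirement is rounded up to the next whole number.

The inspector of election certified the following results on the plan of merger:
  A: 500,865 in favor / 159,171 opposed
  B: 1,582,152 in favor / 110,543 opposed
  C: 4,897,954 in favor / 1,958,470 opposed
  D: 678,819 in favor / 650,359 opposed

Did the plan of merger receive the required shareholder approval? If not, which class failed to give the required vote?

A: 2/3 of 751258 = 500838.67, rounded up to 500839; 500,839 required, 500,865 in favor — approved.
B: 4/5 of 1977689 = 1582151.20, rounded up to 1582152; 1,582,152 required, 1,582,152 in favor — approved.
C: 2/3 of 7346931 = 4897954; 4,897,954 required, 4,897,954 in favor — approved.
D: a majority of 1357914 is 678958; 678,958 required, 678,819 in favor — not approved.

Not approved — the D shares did not give the required vote.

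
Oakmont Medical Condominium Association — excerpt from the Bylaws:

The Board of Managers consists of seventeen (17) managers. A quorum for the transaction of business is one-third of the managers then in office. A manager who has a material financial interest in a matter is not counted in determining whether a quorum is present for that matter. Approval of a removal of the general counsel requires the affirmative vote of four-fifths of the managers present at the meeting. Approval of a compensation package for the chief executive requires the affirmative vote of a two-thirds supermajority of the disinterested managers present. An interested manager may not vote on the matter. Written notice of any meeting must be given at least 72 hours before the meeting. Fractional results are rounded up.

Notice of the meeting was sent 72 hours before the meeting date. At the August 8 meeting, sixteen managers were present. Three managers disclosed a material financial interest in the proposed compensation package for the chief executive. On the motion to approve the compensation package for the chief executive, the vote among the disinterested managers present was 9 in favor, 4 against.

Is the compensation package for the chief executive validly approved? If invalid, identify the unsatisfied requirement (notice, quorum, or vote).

Notice: 72 hours given; 72 required (72 ≥ 72). Satisfied.
Quorum: 16 present, but the 3 interested managers do not count, leaving 13. Quorum is 6. Satisfied.
Vote: the compensation package for the chief executive requires two-thirds of the disinterested managers present (16 − 3 = 13). 2/3 of 13 = 8.67, rounded up to 9, so 9 affirmative votes are needed; 9 voted in favor. Satisfied.

Valid — all requirements satisfied.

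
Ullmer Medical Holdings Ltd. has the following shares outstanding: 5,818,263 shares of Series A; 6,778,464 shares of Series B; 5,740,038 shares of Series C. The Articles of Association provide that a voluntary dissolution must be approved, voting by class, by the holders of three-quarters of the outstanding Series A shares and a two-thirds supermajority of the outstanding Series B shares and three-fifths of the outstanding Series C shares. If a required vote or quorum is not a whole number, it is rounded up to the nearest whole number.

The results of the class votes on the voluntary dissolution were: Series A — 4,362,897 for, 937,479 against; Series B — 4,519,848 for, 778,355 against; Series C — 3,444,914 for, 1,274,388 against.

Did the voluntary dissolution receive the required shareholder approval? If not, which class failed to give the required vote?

Not approved — the Series A shares did not give the required vote.

Series A: 3/4 of 5818263 = 4363697.25, rounded up to 4363698; 4,363,698 required, 4,362,897 in favor — not approved.
Series B: 2/3 of 6778464 = 4518976; 4,518,976 required, 4,519,848 in favor — approved.
Series C: 3/5 of 5740038 = 3444022.80, rounded up to 3444023; 3,444,023 required, 3,444,914 in favor — approved.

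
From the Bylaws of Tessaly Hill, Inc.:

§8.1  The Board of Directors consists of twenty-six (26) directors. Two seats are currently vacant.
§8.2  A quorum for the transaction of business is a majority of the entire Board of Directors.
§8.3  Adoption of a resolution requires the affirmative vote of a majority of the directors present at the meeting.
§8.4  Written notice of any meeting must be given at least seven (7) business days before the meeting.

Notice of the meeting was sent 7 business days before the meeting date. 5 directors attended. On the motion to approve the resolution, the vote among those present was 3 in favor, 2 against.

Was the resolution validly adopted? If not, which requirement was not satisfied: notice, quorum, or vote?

Notice: 7 business days given; 7 required (7 ≥ 7). Satisfied.
Quorum: 5 present; quorum is 14. Not satisfied.
Vote: the resolution requires a majority of the directors present (5). A majority of 5 is 3, so 3 affirmative votes are needed; 3 voted in favor. Satisfied. (Moot — without a quorum no business can be validly transacted.)

Invalid — quorum requirement not satisfied.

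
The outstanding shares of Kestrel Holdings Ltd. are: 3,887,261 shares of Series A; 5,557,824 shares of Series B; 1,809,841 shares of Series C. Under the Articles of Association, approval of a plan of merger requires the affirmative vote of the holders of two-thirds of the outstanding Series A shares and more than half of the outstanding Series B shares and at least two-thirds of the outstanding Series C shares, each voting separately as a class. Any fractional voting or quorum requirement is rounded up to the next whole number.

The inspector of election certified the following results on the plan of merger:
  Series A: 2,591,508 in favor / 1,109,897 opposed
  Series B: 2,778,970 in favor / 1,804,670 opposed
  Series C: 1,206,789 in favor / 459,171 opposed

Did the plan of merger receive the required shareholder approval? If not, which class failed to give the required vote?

Approved — every class gave the required vote.

Series A: 2/3 of 3887261 = 2591507.33, rounded up to 2591508; 2,591,508 required, 2,591,508 in favor — approved.
Series B: a majority of 5557824 is 2778913; 2,778,913 required, 2,778,970 in favor — approved.
Series C: 2/3 of 1809841 = 1206560.67, rounded up to 1206561; 1,206,561 required, 1,206,789 in favor — approved.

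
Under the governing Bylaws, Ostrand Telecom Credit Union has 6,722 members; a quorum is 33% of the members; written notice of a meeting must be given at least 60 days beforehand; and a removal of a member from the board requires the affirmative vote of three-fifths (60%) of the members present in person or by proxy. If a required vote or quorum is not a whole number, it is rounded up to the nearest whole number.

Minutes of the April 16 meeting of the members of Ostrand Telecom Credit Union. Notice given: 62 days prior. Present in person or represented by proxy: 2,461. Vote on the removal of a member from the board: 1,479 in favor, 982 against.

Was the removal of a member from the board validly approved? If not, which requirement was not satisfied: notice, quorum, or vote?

Valid — all requirements satisfied.

Notice: 62 days given; 60 required. Satisfied.
Quorum: 33% of 6,722 = 2,218.26, rounded up to 2,219; 2,461 present. Satisfied.
Vote: requires three-fifths of those present (2,461); 3/5 of 2461 = 1476.60, rounded up to 1477, so 1,477 needed; 1,479 in favor. Satisfied.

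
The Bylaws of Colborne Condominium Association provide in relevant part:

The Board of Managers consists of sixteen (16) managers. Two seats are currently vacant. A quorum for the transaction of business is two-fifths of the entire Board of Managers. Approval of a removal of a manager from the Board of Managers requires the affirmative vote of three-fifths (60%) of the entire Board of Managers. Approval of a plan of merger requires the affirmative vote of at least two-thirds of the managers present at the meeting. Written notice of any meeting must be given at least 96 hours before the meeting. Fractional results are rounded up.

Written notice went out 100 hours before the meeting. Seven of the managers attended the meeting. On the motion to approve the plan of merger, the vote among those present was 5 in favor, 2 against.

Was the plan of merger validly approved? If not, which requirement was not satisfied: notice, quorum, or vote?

Notice: 100 hours given; 96 required (100 ≥ 96). Satisfied.
Quorum: 7 present; quorum is 7. Satisfied.
Vote: the plan of merger requires two-thirds of the managers present (7). 2/3 of 7 = 4.67, rounded up to 5, so 5 affirmative votes are needed; 5 voted in favor. Satisfied.

Valid — all requirements satisfied.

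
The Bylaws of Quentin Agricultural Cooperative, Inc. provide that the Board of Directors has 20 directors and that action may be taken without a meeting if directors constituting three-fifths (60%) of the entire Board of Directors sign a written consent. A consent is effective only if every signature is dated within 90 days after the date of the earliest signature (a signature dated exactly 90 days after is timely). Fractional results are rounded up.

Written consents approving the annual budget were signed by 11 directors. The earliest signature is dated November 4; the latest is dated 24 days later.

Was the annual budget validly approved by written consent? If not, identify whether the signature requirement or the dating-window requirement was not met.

Signatures required: three-fifths (60%) of 20 — 3/5 of 20 = 12, so 12 needed; 11 signed. Insufficient.
Dating window: the latest signature is 24 days after the earliest; the limit is 90 days. Within the window.

Not effective — insufficient signatures.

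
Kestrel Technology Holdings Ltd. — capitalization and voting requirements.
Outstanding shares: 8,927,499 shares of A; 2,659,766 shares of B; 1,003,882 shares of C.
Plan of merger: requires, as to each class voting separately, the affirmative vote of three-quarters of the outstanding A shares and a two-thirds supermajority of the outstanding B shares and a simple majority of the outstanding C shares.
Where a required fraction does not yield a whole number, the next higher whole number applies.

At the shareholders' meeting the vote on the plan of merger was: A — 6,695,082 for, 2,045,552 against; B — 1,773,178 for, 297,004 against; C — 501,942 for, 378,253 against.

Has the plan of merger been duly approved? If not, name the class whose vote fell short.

A: 3/4 of 8927499 = 6695624.25, rounded up to 6695625; 6,695,625 required, 6,695,082 in favor — not approved.
B: 2/3 of 2659766 = 1773177.33, rounded up to 1773178; 1,773,178 required, 1,773,178 in favor — approved.
C: a majority of 1003882 is 501942; 501,942 required, 501,942 in favor — approved.

Not approved — the A shares did not give the required vote.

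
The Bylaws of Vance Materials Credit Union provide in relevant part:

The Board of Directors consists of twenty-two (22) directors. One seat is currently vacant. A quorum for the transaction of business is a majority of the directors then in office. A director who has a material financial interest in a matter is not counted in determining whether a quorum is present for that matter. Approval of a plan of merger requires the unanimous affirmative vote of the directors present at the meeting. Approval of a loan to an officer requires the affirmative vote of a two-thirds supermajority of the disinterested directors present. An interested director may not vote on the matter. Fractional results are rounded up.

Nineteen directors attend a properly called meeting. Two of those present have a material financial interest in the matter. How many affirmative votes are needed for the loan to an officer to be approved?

The loan to an officer requires two-thirds of the disinterested directors present (19 − 2 = 17).
2/3 of 17 = 11.33, rounded up to 12.

12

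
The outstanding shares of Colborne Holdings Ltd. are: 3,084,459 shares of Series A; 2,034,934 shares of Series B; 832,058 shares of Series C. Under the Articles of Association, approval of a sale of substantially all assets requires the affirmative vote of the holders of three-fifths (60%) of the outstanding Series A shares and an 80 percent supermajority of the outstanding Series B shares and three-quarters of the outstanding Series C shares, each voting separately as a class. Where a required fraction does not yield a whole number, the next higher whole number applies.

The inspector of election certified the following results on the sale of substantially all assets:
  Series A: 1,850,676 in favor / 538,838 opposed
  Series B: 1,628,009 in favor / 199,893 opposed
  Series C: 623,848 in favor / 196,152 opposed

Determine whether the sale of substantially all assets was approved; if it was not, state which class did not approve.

Series A: 3/5 of 3084459 = 1850675.40, rounded up to 1850676; 1,850,676 required, 1,850,676 in favor — approved.
Series B: 4/5 of 2034934 = 1627947.20, rounded up to 1627948; 1,627,948 required, 1,628,009 in favor — approved.
Series C: 3/4 of 832058 = 624043.50, rounded up to 624044; 624,044 required, 623,848 in favor — not approved.

Not approved — the Series C shares did not give the required vote.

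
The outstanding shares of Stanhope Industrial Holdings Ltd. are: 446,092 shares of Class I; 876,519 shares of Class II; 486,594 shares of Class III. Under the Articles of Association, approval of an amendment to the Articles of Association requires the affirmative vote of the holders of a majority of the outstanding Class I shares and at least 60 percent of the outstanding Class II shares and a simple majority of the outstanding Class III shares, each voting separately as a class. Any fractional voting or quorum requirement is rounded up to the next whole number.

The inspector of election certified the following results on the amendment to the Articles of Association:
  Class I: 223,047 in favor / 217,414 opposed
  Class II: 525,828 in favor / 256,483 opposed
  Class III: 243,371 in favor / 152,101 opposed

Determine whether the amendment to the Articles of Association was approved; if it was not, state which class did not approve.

Class I: a majority of 446092 is 223047; 223,047 required, 223,047 in favor — approved.
Class II: 3/5 of 876519 = 525911.40, rounded up to 525912; 525,912 required, 525,828 in favor — not approved.
Class III: a majority of 486594 is 243298; 243,298 required, 243,371 in favor — approved.

Not approved — the Class II shares did not give the required vote.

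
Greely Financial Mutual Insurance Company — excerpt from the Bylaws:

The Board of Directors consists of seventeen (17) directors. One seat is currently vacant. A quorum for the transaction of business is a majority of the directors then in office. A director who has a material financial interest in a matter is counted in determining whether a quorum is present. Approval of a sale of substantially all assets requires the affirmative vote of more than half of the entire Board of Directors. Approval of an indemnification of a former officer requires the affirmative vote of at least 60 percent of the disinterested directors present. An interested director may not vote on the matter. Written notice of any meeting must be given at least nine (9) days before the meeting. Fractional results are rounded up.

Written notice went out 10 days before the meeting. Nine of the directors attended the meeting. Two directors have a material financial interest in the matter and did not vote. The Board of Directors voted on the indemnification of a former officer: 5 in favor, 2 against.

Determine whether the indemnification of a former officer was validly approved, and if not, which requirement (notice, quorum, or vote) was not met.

Notice: 10 days given; 9 required (10 ≥ 9). Satisfied.
Quorum: 9 present (interested directors count toward quorum); quorum is 9. Satisfied.
Vote: the indemnification of a former officer requires three-fifths of the disinterested directors present (9 − 2 = 7). 3/5 of 7 = 4.20, rounded up to 5, so 5 affirmative votes are needed; 5 voted in favor. Satisfied.

Valid — all requirements satisfied.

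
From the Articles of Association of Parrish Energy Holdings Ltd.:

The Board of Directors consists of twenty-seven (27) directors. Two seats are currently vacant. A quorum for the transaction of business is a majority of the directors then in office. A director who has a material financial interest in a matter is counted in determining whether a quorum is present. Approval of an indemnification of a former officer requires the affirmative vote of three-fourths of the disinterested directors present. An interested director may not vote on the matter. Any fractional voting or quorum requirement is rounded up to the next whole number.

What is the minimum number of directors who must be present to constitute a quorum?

A majority of 25 is 13.

13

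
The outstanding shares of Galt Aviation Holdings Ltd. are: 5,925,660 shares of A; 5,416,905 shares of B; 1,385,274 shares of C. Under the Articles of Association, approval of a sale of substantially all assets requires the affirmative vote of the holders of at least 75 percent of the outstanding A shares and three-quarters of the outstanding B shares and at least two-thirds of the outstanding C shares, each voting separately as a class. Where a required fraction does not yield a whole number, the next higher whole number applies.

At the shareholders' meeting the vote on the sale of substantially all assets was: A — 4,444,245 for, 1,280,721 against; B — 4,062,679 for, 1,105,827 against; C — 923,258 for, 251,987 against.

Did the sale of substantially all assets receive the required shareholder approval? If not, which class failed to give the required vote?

A: 3/4 of 5925660 = 4444245; 4,444,245 required, 4,444,245 in favor — approved.
B: 3/4 of 5416905 = 4062678.75, rounded up to 4062679; 4,062,679 required, 4,062,679 in favor — approved.
C: 2/3 of 1385274 = 923516; 923,516 required, 923,258 in favor — not approved.

Not approved — the C shares did not give the required vote.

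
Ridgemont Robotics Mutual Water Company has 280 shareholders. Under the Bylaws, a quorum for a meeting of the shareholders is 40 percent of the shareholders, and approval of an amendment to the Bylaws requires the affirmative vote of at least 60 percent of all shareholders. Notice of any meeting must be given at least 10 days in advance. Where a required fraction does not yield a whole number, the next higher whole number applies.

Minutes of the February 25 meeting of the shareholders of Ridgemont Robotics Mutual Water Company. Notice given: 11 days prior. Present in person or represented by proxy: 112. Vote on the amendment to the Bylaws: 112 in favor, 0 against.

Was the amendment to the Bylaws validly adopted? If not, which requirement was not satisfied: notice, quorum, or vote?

Invalid — vote requirement not satisfied.

Notice: 11 days given; 10 required. Satisfied.
Quorum: 40% of 280 = 112; 112 present. Satisfied.
Vote: requires three-fifths of all shareholders (280); 3/5 of 280 = 168, so 168 needed; 112 in favor. Not satisfied.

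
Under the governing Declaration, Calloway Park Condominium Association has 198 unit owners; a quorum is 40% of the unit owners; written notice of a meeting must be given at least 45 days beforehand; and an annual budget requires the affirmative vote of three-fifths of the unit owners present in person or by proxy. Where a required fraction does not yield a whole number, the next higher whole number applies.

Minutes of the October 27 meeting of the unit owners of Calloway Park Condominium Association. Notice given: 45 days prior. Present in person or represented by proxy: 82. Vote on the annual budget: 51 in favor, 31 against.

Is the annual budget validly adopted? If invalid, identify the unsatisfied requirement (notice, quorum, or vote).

Notice: 45 days given; 45 required. Satisfied.
Quorum: 40% of 198 = 79.20, rounded up to 80; 82 present. Satisfied.
Vote: requires three-fifths of those present (82); 3/5 of 82 = 49.20, rounded up to 50, so 50 needed; 51 in favor. Satisfied.

Valid — all requirements satisfied.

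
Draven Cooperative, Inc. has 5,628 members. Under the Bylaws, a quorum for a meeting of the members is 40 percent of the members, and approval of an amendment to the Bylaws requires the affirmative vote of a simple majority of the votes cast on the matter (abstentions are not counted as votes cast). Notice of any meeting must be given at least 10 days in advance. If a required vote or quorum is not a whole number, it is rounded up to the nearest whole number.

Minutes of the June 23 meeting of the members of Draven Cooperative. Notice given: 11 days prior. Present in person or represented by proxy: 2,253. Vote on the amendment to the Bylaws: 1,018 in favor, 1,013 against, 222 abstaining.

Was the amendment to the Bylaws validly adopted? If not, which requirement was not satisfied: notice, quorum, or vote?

Notice: 11 days given; 10 required. Satisfied.
Quorum: 40% of 5,628 = 2,251.20, rounded up to 2,252; 2,253 present. Satisfied.
Vote: requires a majority of the votes cast (2,253 − 222 abstaining = 2,031); a majority of 2031 is 1016, so 1,016 needed; 1,018 in favor. Satisfied.

Valid — all requirements satisfied.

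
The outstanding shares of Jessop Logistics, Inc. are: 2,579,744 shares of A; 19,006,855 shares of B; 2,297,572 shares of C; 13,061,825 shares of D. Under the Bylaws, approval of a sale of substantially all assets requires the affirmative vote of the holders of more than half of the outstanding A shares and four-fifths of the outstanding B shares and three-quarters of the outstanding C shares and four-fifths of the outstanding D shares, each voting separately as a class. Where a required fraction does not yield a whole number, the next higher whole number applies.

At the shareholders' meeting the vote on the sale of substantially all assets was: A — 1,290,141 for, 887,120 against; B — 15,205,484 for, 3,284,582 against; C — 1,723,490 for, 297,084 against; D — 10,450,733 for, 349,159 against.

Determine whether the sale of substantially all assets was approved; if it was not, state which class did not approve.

A: a majority of 2579744 is 1289873; 1,289,873 required, 1,290,141 in favor — approved.
B: 4/5 of 19006855 = 15205484; 15,205,484 required, 15,205,484 in favor — approved.
C: 3/4 of 2297572 = 1723179; 1,723,179 required, 1,723,490 in favor — approved.
D: 4/5 of 13061825 = 10449460; 10,449,460 required, 10,450,733 in favor — approved.

Approved — every class gave the required vote.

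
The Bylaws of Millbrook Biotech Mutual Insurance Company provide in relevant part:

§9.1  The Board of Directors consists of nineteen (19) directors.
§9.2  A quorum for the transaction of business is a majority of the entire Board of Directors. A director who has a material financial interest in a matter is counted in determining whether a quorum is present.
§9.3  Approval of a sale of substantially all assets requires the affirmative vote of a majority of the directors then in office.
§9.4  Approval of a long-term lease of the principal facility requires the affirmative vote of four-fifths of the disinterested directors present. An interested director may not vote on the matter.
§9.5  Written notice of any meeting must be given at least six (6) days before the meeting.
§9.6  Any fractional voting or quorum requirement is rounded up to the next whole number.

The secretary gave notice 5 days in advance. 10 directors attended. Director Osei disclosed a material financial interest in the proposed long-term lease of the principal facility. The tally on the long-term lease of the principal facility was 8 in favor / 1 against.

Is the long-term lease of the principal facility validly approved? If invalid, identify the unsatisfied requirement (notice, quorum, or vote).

Notice: 5 days given; 6 required (5 < 6). Not satisfied.
Quorum: 10 present (interested directors count toward quorum); quorum is 10. Satisfied.
Vote: the long-term lease of the principal facility requires four-fifths of the disinterested directors present (10 − 1 = 9). 4/5 of 9 = 7.20, rounded up to 8, so 8 affirmative votes are needed; 8 voted in favor. Satisfied.

Invalid — notice requirement not satisfied.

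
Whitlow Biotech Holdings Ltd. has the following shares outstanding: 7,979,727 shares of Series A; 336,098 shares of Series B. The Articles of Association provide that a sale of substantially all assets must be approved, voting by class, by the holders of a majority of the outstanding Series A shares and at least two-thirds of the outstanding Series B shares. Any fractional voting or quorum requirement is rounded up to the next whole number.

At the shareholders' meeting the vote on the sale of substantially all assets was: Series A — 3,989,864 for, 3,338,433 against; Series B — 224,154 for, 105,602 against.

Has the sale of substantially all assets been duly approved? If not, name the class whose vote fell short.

Series A: a majority of 7979727 is 3989864; 3,989,864 required, 3,989,864 in favor — approved.
Series B: 2/3 of 336098 = 224065.33, rounded up to 224066; 224,066 required, 224,154 in favor — approved.

Approved — every class gave the required vote.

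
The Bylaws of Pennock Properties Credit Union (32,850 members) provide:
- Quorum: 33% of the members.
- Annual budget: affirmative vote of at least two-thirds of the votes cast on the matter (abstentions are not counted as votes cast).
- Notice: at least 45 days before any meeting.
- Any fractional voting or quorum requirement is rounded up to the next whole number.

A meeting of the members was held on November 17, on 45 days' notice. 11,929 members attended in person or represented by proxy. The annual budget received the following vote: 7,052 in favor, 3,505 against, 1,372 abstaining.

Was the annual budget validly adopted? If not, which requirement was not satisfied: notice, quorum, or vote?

Notice: 45 days given; 45 required. Satisfied.
Quorum: 33% of 32,850 = 10,840.50, rounded up to 10,841; 11,929 present. Satisfied.
Vote: requires two-thirds of the votes cast (11,929 − 1,372 abstaining = 10,557); 2/3 of 10557 = 7038, so 7,038 needed; 7,052 in favor. Satisfied.

Valid — all requirements satisfied.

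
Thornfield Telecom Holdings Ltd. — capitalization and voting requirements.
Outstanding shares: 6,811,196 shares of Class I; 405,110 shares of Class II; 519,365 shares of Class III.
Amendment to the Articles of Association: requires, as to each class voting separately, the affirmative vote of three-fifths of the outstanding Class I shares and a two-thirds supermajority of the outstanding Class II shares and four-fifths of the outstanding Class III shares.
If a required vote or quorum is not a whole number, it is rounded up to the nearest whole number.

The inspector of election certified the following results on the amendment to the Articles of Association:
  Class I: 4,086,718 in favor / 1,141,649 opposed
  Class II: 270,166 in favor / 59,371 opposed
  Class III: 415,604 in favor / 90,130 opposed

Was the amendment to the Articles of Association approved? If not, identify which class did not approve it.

Approved — every class gave the required vote.

Class I: 3/5 of 6811196 = 4086717.60, rounded up to 4086718; 4,086,718 required, 4,086,718 in favor — approved.
Class II: 2/3 of 405110 = 270073.33, rounded up to 270074; 270,074 required, 270,166 in favor — approved.
Class III: 4/5 of 519365 = 415492; 415,492 required, 415,604 in favor — approved.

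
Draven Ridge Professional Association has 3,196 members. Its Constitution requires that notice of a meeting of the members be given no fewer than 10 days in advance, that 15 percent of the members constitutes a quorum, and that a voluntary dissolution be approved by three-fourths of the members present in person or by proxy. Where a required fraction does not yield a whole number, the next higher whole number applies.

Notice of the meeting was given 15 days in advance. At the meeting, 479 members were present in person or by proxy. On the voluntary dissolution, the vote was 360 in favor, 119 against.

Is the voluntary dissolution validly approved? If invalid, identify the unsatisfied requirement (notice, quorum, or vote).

Invalid — quorum requirement not satisfied.

Notice: 15 days given; 10 required. Satisfied.
Quorum: 15% of 3,196 = 479.40, rounded up to 480; 479 present. Not satisfied.
Vote: requires three-fourths of those present (479); 3/4 of 479 = 359.25, rounded up to 360, so 360 needed; 360 in favor. Satisfied.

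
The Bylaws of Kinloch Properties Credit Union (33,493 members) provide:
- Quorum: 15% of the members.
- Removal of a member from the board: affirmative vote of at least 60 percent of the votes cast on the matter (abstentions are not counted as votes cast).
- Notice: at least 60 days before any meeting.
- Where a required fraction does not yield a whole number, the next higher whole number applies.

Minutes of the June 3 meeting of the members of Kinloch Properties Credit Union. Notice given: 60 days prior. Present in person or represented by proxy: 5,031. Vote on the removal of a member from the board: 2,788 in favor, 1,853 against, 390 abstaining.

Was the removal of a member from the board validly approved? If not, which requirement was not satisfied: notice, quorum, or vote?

Notice: 60 days given; 60 required. Satisfied.
Quorum: 15% of 33,493 = 5,023.95, rounded up to 5,024; 5,031 present. Satisfied.
Vote: requires three-fifths of the votes cast (5,031 − 390 abstaining = 4,641); 3/5 of 4641 = 2784.60, rounded up to 2785, so 2,785 needed; 2,788 in favor. Satisfied.

Valid — all requirements satisfied.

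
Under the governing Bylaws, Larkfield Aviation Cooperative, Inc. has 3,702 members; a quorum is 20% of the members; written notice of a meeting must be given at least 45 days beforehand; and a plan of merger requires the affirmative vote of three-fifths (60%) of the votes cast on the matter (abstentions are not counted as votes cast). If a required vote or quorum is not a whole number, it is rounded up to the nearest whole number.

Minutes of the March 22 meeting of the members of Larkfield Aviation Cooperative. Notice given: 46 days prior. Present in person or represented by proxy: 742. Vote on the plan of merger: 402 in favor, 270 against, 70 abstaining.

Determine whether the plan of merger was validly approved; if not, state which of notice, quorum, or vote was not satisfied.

Invalid — vote requirement not satisfied.

Notice: 46 days given; 45 required. Satisfied.
Quorum: 20% of 3,702 = 740.40, rounded up to 741; 742 present. Satisfied.
Vote: requires three-fifths of the votes cast (742 − 70 abstaining = 672); 3/5 of 672 = 403.20, rounded up to 404, so 404 needed; 402 in favor. Not satisfied.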